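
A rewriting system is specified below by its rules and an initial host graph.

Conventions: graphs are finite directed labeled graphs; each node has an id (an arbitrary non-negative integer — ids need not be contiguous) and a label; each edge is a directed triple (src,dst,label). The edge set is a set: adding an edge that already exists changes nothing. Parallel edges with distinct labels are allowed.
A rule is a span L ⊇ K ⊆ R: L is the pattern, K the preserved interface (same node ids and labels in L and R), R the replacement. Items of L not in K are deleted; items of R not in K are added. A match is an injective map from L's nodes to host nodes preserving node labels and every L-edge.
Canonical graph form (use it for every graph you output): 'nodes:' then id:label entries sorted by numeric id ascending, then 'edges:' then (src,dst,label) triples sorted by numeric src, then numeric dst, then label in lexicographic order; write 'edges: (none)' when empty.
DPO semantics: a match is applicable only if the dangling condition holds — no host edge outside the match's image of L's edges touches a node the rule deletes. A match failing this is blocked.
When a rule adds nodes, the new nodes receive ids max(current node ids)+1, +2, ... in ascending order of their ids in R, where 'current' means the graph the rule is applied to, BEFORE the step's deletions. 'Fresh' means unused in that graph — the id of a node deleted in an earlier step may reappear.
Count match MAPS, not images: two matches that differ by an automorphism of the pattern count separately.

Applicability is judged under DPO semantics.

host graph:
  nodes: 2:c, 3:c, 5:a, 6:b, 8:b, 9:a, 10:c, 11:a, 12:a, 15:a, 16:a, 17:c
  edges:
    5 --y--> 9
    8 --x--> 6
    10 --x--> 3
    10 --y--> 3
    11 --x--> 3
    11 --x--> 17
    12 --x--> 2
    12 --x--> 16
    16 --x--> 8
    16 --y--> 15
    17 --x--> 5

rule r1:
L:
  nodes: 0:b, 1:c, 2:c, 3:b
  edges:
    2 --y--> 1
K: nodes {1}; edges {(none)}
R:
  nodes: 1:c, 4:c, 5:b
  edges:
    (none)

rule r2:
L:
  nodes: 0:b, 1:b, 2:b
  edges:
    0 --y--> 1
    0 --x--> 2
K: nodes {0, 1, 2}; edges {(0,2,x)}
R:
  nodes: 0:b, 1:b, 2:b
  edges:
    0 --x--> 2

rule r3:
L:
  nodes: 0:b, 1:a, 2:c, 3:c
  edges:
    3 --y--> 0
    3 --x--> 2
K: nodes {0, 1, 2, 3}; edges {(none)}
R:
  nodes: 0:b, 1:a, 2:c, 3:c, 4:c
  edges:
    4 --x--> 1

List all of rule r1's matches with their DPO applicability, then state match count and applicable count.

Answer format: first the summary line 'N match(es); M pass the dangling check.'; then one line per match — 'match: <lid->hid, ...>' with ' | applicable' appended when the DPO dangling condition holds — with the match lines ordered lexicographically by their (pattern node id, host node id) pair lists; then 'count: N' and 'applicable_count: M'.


2 match(es); 0 pass the dangling check.
match: 0->6, 1->3, 2->10, 3->8
match: 0->8, 1->3, 2->10, 3->6
count: 2
applicable_count: 0


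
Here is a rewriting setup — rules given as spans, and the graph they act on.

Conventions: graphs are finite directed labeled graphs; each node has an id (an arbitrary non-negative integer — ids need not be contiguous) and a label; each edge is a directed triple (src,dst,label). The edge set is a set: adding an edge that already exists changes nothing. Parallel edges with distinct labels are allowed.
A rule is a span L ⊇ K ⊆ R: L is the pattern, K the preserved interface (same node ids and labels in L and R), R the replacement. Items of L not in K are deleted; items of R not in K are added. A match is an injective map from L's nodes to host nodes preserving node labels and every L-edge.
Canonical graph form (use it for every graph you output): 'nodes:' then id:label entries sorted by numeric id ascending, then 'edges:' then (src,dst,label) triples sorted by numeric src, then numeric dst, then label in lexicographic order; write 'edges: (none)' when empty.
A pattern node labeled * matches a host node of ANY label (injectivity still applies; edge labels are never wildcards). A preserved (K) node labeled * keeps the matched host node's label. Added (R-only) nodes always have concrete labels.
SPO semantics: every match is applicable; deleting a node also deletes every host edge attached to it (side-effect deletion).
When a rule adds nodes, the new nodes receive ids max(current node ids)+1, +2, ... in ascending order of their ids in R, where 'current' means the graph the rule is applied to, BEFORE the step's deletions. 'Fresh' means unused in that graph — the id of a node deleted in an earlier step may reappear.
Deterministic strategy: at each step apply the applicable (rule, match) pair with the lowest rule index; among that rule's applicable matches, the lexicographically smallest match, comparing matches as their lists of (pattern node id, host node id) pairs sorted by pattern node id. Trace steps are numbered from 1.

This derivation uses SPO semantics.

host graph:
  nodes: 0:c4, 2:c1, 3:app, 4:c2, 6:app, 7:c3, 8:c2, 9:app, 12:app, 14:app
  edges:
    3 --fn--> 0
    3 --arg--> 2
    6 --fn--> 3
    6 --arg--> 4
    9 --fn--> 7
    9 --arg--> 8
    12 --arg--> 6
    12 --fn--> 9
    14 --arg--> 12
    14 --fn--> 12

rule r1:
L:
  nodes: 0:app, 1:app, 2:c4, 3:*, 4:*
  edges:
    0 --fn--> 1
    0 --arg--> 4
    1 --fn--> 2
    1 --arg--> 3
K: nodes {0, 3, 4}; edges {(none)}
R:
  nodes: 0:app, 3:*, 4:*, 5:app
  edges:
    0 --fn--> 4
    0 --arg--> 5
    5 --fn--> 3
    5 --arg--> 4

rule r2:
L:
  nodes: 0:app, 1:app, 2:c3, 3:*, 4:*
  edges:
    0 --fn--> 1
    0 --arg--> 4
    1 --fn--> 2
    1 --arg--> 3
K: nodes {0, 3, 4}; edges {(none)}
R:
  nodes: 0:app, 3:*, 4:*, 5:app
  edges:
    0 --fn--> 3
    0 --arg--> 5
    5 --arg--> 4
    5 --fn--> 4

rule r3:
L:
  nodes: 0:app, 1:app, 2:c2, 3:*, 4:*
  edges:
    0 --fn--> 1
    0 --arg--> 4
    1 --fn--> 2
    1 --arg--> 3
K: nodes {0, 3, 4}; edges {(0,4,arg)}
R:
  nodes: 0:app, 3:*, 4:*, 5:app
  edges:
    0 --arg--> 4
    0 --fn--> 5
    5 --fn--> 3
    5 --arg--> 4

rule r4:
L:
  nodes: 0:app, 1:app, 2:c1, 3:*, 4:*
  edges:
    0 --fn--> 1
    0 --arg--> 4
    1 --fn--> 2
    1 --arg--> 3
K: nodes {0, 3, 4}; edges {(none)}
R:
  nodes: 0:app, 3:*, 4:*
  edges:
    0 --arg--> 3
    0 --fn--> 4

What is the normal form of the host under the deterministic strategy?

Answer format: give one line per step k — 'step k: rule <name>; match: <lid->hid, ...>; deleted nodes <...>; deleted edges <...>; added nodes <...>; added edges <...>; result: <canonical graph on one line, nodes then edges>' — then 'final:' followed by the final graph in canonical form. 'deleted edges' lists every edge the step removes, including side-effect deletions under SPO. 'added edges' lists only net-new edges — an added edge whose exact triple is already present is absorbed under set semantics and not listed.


step 1: rule r1; match: 0->6, 1->3, 2->0, 3->2, 4->4; deleted nodes 0, 3; deleted edges (3,0,fn); (3,2,arg); (6,3,fn); (6,4,arg); added nodes 15; added edges (6,4,fn); (6,15,arg); (15,2,fn); (15,4,arg); result: nodes: 2:c1, 4:c2, 6:app, 7:c3, 8:c2, 9:app, 12:app, 14:app, 15:app edges: (6,4,fn); (6,15,arg); (9,7,fn); (9,8,arg); (12,6,arg); (12,9,fn); (14,12,arg); (14,12,fn); (15,2,fn); (15,4,arg)
step 2: rule r2; match: 0->12, 1->9, 2->7, 3->8, 4->6; deleted nodes 7, 9; deleted edges (9,7,fn); (9,8,arg); (12,6,arg); (12,9,fn); added nodes 16; added edges (12,8,fn); (12,16,arg); (16,6,arg); (16,6,fn); result: nodes: 2:c1, 4:c2, 6:app, 8:c2, 12:app, 14:app, 15:app, 16:app edges: (6,4,fn); (6,15,arg); (12,8,fn); (12,16,arg); (14,12,arg); (14,12,fn); (15,2,fn); (15,4,arg); (16,6,arg); (16,6,fn)
final:
nodes: 2:c1, 4:c2, 6:app, 8:c2, 12:app, 14:app, 15:app, 16:app
edges: (6,4,fn); (6,15,arg); (12,8,fn); (12,16,arg); (14,12,arg); (14,12,fn); (15,2,fn); (15,4,arg); (16,6,arg); (16,6,fn)


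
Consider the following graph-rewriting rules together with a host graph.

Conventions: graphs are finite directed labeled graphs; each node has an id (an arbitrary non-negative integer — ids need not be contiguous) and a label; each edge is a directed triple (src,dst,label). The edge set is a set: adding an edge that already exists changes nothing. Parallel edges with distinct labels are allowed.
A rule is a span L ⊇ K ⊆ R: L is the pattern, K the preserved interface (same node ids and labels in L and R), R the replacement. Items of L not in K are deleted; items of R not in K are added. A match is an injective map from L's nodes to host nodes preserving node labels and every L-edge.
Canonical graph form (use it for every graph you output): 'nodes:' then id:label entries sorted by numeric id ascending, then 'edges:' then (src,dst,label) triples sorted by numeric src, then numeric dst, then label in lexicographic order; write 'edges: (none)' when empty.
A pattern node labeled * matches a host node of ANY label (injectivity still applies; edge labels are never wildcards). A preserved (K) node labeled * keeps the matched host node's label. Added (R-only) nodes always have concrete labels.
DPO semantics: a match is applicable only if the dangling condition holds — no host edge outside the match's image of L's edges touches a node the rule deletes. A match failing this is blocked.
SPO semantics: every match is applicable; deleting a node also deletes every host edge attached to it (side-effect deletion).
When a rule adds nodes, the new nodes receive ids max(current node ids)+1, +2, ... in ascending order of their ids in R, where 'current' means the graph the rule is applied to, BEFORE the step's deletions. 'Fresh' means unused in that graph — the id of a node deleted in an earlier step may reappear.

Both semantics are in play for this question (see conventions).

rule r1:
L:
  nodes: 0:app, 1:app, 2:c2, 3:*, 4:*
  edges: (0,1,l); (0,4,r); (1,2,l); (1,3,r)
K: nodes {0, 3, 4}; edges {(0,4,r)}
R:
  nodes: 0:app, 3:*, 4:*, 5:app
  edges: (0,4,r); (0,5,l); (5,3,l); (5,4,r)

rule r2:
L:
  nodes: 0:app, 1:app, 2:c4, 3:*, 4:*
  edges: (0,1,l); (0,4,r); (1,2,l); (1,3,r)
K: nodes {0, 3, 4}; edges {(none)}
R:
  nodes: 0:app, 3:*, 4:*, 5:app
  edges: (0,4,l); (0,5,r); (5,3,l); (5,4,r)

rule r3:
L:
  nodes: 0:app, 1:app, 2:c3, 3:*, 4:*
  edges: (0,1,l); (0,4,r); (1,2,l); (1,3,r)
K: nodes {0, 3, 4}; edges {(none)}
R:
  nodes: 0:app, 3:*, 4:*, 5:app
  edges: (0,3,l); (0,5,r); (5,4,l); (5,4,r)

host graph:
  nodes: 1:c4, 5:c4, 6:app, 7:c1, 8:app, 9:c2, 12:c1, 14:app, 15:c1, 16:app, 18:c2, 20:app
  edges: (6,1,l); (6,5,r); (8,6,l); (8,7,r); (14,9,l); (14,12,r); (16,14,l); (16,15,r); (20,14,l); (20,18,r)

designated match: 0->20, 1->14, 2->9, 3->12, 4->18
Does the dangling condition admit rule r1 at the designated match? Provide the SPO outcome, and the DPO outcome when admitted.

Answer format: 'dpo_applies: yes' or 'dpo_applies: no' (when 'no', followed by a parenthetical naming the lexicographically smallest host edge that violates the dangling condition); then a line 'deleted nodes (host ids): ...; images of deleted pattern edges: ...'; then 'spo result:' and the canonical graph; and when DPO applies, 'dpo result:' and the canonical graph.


dpo_applies: no
(the rule deletes node 14, which keeps host edge (16,14,l) outside the match image — the dangling condition fails, DPO blocks; SPO proceeds and side-deletes such edges)
deleted nodes (host ids): 9, 14; images of deleted pattern edges: (14,9,l); (14,12,r); (20,14,l)
spo result:
nodes: 1:c4, 5:c4, 6:app, 7:c1, 8:app, 12:c1, 15:c1, 16:app, 18:c2, 20:app, 21:app
edges: (6,1,l); (6,5,r); (8,6,l); (8,7,r); (16,15,r); (20,18,r); (20,21,l); (21,12,l); (21,18,r)


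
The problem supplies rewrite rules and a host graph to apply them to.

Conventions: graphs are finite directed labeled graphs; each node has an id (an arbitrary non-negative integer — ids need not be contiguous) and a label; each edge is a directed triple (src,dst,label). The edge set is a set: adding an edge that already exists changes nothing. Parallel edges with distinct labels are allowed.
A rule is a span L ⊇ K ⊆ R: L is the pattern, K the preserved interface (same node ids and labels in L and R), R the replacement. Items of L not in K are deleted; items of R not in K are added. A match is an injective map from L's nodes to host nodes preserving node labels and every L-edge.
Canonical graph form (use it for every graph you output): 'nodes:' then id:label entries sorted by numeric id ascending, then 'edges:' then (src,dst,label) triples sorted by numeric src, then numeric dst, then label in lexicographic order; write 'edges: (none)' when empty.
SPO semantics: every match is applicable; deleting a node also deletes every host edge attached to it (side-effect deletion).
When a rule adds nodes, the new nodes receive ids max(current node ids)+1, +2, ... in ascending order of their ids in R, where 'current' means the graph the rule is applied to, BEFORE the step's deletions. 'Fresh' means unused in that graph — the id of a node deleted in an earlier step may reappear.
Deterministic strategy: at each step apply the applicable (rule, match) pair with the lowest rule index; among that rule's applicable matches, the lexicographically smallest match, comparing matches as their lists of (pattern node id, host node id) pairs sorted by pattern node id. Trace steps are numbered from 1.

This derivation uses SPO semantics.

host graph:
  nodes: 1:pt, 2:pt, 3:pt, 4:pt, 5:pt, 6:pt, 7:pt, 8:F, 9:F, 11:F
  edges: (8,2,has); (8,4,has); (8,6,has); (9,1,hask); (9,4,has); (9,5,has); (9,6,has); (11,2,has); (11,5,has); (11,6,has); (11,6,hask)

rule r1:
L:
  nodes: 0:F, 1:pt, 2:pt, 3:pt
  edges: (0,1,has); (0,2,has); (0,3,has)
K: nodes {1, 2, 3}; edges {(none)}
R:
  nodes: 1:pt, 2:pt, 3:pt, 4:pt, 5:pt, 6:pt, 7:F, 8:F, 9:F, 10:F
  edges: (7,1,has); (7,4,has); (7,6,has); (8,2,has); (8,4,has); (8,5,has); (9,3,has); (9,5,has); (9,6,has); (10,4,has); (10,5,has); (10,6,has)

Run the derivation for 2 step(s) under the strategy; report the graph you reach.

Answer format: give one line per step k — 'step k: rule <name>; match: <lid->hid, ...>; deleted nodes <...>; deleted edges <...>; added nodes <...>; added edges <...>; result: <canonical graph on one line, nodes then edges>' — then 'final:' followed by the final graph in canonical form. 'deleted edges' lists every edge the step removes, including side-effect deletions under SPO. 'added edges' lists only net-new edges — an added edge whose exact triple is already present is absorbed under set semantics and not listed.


step 1: rule r1; match: 0->8, 1->2, 2->4, 3->6; deleted nodes 8; deleted edges (8,2,has); (8,4,has); (8,6,has); added nodes 12, 13, 14, 15, 16, 17, 18; added edges (15,2,has); (15,12,has); (15,14,has); (16,4,has); (16,12,has); (16,13,has); (17,6,has); (17,13,has); (17,14,has); (18,12,has); (18,13,has); (18,14,has); result: nodes: 1:pt, 2:pt, 3:pt, 4:pt, 5:pt, 6:pt, 7:pt, 9:F, 11:F, 12:pt, 13:pt, 14:pt, 15:F, 16:F, 17:F, 18:F edges: (9,1,hask); (9,4,has); (9,5,has); (9,6,has); (11,2,has); (11,5,has); (11,6,has); (11,6,hask); (15,2,has); (15,12,has); (15,14,has); (16,4,has); (16,12,has); (16,13,has); (17,6,has); (17,13,has); (17,14,has); (18,12,has); (18,13,has); (18,14,has)
step 2: rule r1; match: 0->9, 1->4, 2->5, 3->6; deleted nodes 9; deleted edges (9,1,hask); (9,4,has); (9,5,has); (9,6,has); added nodes 19, 20, 21, 22, 23, 24, 25; added edges (22,4,has); (22,19,has); (22,21,has); (23,5,has); (23,19,has); (23,20,has); (24,6,has); (24,20,has); (24,21,has); (25,19,has); (25,20,has); (25,21,has); result: nodes: 1:pt, 2:pt, 3:pt, 4:pt, 5:pt, 6:pt, 7:pt, 11:F, 12:pt, 13:pt, 14:pt, 15:F, 16:F, 17:F, 18:F, 19:pt, 20:pt, 21:pt, 22:F, 23:F, 24:F, 25:F edges: (11,2,has); (11,5,has); (11,6,has); (11,6,hask); (15,2,has); (15,12,has); (15,14,has); (16,4,has); (16,12,has); (16,13,has); (17,6,has); (17,13,has); (17,14,has); (18,12,has); (18,13,has); (18,14,has); (22,4,has); (22,19,has); (22,21,has); (23,5,has); (23,19,has); (23,20,has); (24,6,has); (24,20,has); (24,21,has); (25,19,has); (25,20,has); (25,21,has)
final:
nodes: 1:pt, 2:pt, 3:pt, 4:pt, 5:pt, 6:pt, 7:pt, 11:F, 12:pt, 13:pt, 14:pt, 15:F, 16:F, 17:F, 18:F, 19:pt, 20:pt, 21:pt, 22:F, 23:F, 24:F, 25:F
edges: (11,2,has); (11,5,has); (11,6,has); (11,6,hask); (15,2,has); (15,12,has); (15,14,has); (16,4,has); (16,12,has); (16,13,has); (17,6,has); (17,13,has); (17,14,has); (18,12,has); (18,13,has); (18,14,has); (22,4,has); (22,19,has); (22,21,has); (23,5,has); (23,19,has); (23,20,has); (24,6,has); (24,20,has); (24,21,has); (25,19,has); (25,20,has); (25,21,has)


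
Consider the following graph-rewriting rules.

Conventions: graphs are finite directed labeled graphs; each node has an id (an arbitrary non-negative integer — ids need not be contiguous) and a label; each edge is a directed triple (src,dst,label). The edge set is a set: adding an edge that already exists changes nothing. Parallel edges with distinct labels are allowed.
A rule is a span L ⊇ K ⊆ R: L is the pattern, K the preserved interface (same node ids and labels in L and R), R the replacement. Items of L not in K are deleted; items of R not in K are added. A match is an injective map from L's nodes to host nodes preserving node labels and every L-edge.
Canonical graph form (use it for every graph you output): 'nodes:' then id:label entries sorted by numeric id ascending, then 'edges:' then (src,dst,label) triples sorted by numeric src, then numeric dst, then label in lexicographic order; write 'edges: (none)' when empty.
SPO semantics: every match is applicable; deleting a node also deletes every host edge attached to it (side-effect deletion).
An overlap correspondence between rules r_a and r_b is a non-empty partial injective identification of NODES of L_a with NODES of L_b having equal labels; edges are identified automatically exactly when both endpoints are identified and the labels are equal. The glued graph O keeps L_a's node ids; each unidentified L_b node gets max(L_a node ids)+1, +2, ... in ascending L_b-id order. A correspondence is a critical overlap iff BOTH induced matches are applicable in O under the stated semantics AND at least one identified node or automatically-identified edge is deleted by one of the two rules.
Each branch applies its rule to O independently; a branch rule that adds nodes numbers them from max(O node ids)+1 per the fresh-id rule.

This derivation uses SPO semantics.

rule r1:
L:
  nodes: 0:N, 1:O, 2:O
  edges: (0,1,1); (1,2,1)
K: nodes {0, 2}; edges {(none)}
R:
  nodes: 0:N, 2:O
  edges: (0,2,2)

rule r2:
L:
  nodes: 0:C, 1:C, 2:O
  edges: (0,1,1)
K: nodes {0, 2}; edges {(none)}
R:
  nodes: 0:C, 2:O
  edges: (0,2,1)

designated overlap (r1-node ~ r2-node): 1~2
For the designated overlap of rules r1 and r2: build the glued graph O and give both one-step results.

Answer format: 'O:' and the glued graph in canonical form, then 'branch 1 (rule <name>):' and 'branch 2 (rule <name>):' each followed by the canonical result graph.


O:
nodes: 0:N, 1:O, 2:O, 3:C, 4:C
edges: (0,1,1); (1,2,1); (3,4,1)
branch 1 (rule r1):
nodes: 0:N, 2:O, 3:C, 4:C
edges: (0,2,2); (3,4,1)
branch 2 (rule r2):
nodes: 0:N, 1:O, 2:O, 3:C
edges: (0,1,1); (1,2,1); (3,1,1)


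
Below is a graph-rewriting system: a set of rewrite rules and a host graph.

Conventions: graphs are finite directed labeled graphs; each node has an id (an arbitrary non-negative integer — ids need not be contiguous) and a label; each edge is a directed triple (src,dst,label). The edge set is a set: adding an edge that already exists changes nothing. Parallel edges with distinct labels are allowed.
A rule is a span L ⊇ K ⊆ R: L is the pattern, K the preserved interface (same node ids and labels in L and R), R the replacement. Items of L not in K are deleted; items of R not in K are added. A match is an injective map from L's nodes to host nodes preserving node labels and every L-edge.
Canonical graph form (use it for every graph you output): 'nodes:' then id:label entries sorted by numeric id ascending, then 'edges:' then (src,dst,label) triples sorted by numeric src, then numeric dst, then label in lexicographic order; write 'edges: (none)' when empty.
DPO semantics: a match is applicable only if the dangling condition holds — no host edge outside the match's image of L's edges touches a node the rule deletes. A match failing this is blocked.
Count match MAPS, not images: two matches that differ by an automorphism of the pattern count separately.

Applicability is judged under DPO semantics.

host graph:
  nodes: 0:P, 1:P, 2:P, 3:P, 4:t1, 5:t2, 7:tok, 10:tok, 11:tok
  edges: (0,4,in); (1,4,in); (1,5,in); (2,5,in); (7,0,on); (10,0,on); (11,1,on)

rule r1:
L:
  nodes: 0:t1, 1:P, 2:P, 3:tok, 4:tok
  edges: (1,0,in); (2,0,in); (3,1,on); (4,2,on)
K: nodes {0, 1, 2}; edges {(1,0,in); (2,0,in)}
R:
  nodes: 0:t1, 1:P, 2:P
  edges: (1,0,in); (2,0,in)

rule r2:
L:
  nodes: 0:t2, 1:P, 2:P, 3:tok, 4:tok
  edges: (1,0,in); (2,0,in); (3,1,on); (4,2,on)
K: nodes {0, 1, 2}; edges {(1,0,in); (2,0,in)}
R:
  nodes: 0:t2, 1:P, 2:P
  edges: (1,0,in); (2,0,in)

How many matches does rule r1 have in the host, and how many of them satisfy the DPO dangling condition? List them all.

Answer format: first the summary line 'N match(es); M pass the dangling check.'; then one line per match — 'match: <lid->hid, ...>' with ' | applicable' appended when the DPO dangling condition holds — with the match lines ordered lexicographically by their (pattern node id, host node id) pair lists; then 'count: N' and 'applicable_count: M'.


4 match(es); 4 pass the dangling check.
match: 0->4, 1->0, 2->1, 3->7, 4->11 | applicable
match: 0->4, 1->0, 2->1, 3->10, 4->11 | applicable
match: 0->4, 1->1, 2->0, 3->11, 4->7 | applicable
match: 0->4, 1->1, 2->0, 3->11, 4->10 | applicable
count: 4
applicable_count: 4


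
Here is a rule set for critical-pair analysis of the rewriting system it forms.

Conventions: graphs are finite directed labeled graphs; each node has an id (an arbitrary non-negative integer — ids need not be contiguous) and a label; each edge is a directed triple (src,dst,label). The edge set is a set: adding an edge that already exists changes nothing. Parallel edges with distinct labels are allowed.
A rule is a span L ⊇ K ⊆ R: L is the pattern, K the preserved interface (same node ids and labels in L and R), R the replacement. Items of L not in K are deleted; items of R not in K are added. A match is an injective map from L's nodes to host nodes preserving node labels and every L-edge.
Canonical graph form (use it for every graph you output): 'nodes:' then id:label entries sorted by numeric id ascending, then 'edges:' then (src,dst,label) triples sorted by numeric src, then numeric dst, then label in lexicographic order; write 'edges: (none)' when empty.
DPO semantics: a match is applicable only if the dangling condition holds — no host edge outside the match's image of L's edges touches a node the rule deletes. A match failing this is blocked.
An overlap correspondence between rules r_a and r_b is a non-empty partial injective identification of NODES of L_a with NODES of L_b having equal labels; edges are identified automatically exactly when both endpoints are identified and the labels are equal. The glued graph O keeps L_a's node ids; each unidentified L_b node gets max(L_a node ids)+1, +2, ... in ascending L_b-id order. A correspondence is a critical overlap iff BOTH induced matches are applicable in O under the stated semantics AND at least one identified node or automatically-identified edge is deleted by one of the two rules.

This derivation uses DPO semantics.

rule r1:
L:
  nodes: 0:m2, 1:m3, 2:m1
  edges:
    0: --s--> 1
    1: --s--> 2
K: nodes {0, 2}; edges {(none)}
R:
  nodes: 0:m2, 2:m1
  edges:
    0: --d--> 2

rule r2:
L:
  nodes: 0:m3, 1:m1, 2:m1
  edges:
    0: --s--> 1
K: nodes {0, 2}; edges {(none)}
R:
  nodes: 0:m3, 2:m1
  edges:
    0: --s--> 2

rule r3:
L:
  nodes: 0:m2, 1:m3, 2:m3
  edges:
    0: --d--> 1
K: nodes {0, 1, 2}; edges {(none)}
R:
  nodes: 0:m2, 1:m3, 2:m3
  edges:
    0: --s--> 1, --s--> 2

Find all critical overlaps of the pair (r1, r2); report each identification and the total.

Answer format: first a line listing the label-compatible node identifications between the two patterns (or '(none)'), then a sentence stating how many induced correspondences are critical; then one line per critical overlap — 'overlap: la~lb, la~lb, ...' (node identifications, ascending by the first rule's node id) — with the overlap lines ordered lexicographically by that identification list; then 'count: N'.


label-compatible node identifications between L(r1) and L(r2): 1~0, 2~1, 2~2
1 of the induced correspondences is a critical overlap of r1 and r2.
overlap: 1~0, 2~1
count: 1


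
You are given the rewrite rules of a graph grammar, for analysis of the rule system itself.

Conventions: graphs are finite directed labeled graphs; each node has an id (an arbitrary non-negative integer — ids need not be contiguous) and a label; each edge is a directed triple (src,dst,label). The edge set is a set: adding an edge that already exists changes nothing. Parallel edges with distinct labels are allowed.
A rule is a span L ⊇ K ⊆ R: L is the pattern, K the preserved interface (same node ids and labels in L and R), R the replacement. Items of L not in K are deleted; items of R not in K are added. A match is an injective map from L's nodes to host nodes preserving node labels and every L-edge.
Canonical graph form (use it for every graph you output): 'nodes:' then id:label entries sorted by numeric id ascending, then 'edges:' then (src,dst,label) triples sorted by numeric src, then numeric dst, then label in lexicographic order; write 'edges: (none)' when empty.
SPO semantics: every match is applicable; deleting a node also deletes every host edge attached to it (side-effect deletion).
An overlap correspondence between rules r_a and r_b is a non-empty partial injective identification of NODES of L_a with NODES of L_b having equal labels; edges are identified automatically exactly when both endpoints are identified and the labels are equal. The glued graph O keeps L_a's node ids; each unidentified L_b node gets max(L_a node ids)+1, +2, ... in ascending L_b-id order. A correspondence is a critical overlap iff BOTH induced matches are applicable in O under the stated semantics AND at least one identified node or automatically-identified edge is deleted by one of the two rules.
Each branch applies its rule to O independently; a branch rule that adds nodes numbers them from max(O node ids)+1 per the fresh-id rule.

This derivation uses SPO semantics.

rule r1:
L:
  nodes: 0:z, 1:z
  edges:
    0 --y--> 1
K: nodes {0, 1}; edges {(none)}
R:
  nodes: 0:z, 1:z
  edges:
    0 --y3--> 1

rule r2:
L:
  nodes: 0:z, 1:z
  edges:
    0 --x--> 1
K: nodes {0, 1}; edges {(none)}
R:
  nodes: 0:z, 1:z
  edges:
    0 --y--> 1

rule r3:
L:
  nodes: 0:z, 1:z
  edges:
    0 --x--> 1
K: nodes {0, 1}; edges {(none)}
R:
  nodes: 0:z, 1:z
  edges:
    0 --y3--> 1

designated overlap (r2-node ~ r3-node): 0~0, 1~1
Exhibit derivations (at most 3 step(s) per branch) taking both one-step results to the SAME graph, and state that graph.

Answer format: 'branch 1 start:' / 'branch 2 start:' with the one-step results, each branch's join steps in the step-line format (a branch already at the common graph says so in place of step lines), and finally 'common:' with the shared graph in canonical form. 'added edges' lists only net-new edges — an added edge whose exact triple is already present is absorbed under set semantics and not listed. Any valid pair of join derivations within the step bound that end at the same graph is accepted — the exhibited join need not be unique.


branch 1 start:
nodes: 0:z, 1:z
edges: (0,1,y)
branch 2 start:
nodes: 0:z, 1:z
edges: (0,1,y3)
branch 1 step 1: rule r1; match: 0->0, 1->1; deleted nodes (none); deleted edges (0,1,y); added nodes (none); added edges (0,1,y3); result: nodes: 0:z, 1:z edges: (0,1,y3)
branch 2: already at the common graph (0 steps)
common:
nodes: 0:z, 1:z
edges: (0,1,y3)


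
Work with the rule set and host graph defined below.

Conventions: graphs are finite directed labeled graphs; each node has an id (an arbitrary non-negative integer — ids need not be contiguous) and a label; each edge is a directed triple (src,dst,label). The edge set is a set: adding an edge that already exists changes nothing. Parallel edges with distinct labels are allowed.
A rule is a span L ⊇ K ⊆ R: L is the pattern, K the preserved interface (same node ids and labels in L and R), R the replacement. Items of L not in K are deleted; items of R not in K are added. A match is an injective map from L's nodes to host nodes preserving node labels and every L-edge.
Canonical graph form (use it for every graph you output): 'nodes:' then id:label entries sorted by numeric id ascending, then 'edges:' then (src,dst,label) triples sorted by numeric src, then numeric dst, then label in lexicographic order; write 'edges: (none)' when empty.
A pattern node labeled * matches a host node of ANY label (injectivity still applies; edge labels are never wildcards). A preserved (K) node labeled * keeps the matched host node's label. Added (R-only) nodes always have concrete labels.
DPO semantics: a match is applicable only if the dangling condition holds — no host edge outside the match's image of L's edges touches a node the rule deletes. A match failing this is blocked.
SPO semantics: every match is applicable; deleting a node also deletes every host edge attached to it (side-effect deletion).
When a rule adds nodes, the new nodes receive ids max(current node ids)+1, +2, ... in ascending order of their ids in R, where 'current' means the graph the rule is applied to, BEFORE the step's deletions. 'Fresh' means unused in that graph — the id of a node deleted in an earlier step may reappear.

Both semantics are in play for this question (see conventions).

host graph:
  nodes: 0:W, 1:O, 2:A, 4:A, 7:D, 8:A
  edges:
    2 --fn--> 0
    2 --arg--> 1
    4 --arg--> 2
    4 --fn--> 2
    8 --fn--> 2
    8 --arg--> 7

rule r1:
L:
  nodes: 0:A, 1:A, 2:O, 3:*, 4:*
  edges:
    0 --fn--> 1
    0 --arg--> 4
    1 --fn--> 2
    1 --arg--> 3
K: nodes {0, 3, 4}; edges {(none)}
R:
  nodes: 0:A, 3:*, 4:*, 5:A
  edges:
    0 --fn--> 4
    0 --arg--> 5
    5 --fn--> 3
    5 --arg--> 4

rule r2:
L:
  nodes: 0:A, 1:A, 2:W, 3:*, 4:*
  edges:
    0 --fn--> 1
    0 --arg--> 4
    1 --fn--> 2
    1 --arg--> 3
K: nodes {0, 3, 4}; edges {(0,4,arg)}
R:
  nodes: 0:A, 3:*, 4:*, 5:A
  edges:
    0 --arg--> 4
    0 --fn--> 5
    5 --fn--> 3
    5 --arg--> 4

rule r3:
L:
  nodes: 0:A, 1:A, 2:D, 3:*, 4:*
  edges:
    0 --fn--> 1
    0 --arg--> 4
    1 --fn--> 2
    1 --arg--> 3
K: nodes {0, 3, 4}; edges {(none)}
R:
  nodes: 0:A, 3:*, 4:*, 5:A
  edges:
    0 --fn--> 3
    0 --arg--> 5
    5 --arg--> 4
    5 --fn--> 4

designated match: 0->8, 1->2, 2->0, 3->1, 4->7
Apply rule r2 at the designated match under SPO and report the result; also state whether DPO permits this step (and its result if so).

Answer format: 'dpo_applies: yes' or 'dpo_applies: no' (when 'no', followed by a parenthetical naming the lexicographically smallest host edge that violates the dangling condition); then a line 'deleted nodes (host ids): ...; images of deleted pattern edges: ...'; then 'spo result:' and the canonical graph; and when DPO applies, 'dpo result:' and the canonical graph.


dpo_applies: no
(the rule deletes node 2, which keeps host edge (4,2,arg) outside the match image — the dangling condition fails, DPO blocks; SPO proceeds and side-deletes such edges)
deleted nodes (host ids): 0, 2; images of deleted pattern edges: (2,0,fn); (2,1,arg); (8,2,fn)
spo result:
nodes: 1:O, 4:A, 7:D, 8:A, 9:A
edges: (8,7,arg); (8,9,fn); (9,1,fn); (9,7,arg)


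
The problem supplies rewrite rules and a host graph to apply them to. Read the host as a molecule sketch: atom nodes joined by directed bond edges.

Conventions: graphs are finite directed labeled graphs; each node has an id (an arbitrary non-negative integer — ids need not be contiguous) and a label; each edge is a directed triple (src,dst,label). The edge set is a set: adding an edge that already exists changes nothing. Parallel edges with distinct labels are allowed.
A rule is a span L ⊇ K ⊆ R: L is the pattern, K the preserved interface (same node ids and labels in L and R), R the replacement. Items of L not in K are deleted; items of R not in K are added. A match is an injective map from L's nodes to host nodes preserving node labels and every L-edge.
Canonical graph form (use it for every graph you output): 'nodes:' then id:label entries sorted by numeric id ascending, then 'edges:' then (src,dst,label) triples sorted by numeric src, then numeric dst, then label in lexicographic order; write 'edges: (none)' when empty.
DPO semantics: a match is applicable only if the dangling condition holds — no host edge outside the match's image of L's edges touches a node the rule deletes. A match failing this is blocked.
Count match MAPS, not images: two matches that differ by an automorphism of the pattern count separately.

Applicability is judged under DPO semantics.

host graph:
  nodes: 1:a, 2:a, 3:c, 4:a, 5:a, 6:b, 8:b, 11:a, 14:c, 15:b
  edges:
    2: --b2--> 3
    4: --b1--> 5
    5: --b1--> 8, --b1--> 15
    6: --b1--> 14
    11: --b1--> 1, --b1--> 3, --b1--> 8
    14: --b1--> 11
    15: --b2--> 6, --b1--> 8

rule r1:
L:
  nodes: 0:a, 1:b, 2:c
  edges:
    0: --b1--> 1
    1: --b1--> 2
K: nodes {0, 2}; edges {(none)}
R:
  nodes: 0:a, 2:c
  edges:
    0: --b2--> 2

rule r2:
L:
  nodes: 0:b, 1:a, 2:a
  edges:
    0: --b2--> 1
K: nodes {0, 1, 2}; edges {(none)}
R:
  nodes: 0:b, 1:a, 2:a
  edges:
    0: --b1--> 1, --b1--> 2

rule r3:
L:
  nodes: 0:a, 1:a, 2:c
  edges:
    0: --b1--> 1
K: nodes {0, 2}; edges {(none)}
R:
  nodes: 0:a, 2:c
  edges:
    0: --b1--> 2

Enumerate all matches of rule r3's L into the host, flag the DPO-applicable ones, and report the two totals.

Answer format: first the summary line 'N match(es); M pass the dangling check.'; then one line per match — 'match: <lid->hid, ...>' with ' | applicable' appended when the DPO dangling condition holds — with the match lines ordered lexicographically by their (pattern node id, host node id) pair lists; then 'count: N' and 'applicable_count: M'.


4 match(es); 2 pass the dangling check.
match: 0->4, 1->5, 2->3
match: 0->4, 1->5, 2->14
match: 0->11, 1->1, 2->3 | applicable
match: 0->11, 1->1, 2->14 | applicable
count: 4
applicable_count: 2


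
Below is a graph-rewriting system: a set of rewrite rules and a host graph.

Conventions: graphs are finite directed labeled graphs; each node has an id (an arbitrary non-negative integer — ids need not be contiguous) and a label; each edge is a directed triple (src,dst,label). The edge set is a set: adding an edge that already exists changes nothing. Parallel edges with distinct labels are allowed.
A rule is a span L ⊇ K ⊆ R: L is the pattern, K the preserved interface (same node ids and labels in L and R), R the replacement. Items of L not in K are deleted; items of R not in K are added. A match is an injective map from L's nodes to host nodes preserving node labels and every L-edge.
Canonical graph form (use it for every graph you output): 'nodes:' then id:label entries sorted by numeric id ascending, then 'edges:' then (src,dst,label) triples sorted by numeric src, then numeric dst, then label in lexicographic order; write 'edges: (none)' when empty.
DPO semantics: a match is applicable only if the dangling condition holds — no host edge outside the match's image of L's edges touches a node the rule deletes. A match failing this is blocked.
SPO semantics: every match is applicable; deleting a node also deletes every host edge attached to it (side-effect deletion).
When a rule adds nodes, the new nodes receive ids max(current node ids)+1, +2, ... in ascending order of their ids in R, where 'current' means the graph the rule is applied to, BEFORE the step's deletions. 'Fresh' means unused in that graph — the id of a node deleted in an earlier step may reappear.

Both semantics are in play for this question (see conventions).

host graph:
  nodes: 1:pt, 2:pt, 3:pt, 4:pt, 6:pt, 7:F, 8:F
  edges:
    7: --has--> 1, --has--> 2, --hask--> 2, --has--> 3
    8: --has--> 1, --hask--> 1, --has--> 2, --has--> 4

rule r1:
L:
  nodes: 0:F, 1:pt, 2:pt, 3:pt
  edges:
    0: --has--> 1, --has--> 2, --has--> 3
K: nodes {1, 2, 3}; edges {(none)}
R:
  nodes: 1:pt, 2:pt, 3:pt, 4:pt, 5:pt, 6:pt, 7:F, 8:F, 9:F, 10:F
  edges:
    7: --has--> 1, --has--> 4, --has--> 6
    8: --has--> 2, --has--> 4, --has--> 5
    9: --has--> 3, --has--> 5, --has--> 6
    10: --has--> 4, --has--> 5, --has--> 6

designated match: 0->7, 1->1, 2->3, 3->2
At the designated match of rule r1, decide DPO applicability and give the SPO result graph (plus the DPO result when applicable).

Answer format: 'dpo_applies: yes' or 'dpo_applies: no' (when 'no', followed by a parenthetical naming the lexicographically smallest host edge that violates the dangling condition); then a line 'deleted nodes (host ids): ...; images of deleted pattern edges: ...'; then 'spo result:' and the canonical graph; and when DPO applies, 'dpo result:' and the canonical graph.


dpo_applies: no
(the rule deletes node 7, which keeps host edge (7,2,hask) outside the match image — the dangling condition fails, DPO blocks; SPO proceeds and side-deletes such edges)
deleted nodes (host ids): 7; images of deleted pattern edges: (7,1,has); (7,2,has); (7,3,has)
spo result:
nodes: 1:pt, 2:pt, 3:pt, 4:pt, 6:pt, 8:F, 9:pt, 10:pt, 11:pt, 12:F, 13:F, 14:F, 15:F
edges: (8,1,has); (8,1,hask); (8,2,has); (8,4,has); (12,1,has); (12,9,has); (12,11,has); (13,3,has); (13,9,has); (13,10,has); (14,2,has); (14,10,has); (14,11,has); (15,9,has); (15,10,has); (15,11,has)


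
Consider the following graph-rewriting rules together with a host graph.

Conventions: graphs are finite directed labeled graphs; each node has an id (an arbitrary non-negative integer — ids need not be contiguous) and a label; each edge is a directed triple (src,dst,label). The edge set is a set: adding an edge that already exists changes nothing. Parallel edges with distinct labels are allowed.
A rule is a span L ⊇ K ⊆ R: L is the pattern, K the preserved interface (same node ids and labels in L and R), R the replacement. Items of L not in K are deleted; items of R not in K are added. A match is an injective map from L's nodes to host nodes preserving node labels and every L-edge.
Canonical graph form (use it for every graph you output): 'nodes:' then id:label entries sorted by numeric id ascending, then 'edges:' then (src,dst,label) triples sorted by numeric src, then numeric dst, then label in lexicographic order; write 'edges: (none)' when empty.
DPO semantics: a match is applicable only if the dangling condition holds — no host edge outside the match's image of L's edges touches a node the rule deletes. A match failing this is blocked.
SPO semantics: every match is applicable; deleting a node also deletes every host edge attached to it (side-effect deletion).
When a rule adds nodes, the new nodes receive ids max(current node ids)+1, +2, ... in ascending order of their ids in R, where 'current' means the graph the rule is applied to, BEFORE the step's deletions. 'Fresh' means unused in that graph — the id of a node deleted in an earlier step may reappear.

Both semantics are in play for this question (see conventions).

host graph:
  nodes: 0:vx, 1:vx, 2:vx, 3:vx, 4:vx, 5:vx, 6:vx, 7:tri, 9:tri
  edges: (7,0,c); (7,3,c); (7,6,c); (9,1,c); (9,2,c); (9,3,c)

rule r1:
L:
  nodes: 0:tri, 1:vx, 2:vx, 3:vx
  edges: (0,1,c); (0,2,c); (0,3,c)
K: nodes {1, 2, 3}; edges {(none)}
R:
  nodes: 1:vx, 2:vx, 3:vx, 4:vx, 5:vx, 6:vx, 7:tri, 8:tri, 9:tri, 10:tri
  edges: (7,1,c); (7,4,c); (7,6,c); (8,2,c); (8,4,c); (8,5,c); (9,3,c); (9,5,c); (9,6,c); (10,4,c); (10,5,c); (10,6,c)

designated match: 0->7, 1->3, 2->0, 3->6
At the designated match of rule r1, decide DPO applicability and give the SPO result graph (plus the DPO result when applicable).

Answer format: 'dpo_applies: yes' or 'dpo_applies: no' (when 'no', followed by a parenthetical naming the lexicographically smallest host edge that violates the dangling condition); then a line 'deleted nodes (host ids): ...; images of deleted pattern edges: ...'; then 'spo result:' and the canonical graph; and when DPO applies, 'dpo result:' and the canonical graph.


dpo_applies: yes
deleted nodes (host ids): 7; images of deleted pattern edges: (7,0,c); (7,3,c); (7,6,c)
spo result:
nodes: 0:vx, 1:vx, 2:vx, 3:vx, 4:vx, 5:vx, 6:vx, 9:tri, 10:vx, 11:vx, 12:vx, 13:tri, 14:tri, 15:tri, 16:tri
edges: (9,1,c); (9,2,c); (9,3,c); (13,3,c); (13,10,c); (13,12,c); (14,0,c); (14,10,c); (14,11,c); (15,6,c); (15,11,c); (15,12,c); (16,10,c); (16,11,c); (16,12,c)
dpo result:
nodes: 0:vx, 1:vx, 2:vx, 3:vx, 4:vx, 5:vx, 6:vx, 9:tri, 10:vx, 11:vx, 12:vx, 13:tri, 14:tri, 15:tri, 16:tri
edges: (9,1,c); (9,2,c); (9,3,c); (13,3,c); (13,10,c); (13,12,c); (14,0,c); (14,10,c); (14,11,c); (15,6,c); (15,11,c); (15,12,c); (16,10,c); (16,11,c); (16,12,c)
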